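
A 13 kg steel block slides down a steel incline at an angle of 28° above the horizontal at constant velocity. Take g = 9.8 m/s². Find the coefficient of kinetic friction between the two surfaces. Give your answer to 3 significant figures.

At constant velocity the net force along the incline is zero: mg sin 28° = μ mg cos 28°.
So μ = tan 28° = 0.4695 / 0.8829 = 0.5318.

0.532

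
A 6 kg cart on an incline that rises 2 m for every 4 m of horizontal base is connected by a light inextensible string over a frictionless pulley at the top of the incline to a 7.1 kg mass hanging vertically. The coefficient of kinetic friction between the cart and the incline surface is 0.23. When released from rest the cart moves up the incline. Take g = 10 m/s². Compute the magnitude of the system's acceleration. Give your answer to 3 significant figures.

2.43 m/s²

For the cart on the incline: the weight component along the slope is m₁g sin 26.57° = 6 × 10 × 0.4472 = 26.832 N and the normal force is N = m₁g cos 26.57° = 53.666 N.
Kinetic friction opposes the cart's motion up the incline: f = μN = 0.23 × 53.666 = 12.343 N acting down the slope.
Newton's second law for the cart (up-slope positive): T − 26.832 − 12.343 = 6 a. For the hanging mass (downward positive): 7.1 × 10 − T = 7.1 a.
Adding the two equations eliminates T: 31.825 = 13.1 a, so a = 2.4294 m/s².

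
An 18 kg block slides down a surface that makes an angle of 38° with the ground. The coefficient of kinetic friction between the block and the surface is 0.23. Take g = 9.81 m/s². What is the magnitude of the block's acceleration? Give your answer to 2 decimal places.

Resolving the weight along the incline: the component pulling the block down the slope is mg sin 38° = 18 × 9.81 × 0.6157 = 108.720 N, and the normal force is N = mg cos 38° = 18 × 9.81 × 0.7880 = 139.145 N.
Kinetic friction acts up the slope with magnitude f = μN = 0.23 × 139.145 = 32.003 N.
Net force along the incline is 108.720 − 32.003 = 76.717 N, so a = 76.717 / 18 = 4.2621 m/s².

4.26 m/s²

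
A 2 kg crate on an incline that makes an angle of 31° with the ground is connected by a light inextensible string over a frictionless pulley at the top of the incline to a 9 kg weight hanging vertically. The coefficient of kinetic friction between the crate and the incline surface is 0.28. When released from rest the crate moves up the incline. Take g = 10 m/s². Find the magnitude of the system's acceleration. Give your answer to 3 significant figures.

For the crate on the incline: the weight component along the slope is m₁g sin 31° = 2 × 10 × 0.5150 = 10.300 N and the normal force is N = m₁g cos 31° = 17.143 N.
Kinetic friction opposes the crate's motion up the incline: f = μN = 0.28 × 17.143 = 4.800 N acting down the slope.
Newton's second law for the crate (up-slope positive): T − 10.300 − 4.800 = 2 a. For the hanging weight (downward positive): 9 × 10 − T = 9 a.
Adding the two equations eliminates T: 74.900 = 11 a, so a = 6.8091 m/s².

6.81 m/s²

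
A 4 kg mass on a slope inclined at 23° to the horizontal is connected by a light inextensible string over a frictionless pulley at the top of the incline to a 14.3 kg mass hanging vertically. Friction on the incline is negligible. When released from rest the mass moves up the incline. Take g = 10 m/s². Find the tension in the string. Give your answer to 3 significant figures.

43.5 N

For the mass on the incline: the weight component along the slope is m₁g sin 23° = 4 × 10 × 0.3907 = 15.628 N and the normal force is N = m₁g cos 23° = 36.820 N.
Newton's second law for the mass (up-slope positive): T − 15.628 = 4 a. For the hanging mass (downward positive): 14.3 × 10 − T = 14.3 a.
Adding the two equations eliminates T: 127.372 = 18.3 a, so a = 6.9602 m/s².
Then from the hanging mass's equation, T = 14.3 × (10 − 6.9602) = 43.469 N.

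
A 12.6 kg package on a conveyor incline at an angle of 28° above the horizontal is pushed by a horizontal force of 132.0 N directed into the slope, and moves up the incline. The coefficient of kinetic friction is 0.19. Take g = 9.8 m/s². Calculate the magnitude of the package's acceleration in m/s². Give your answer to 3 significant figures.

The horizontal push has components F cos 28° = 132.0 × 0.8829 = 116.543 N up the incline and F sin 28° = 132.0 × 0.4695 = 61.974 N pressing into the surface.
The normal force is therefore N = mg cos 28° + F sin 28° = 109.020 + 61.974 = 170.994 N, and kinetic friction down the slope is μN = 0.19 × 170.994 = 32.489 N.
Along the incline: F cos 28° − mg sin 28° − μN = ma, so 116.543 − 57.974 − 32.489 = 12.6 a, giving a = 2.0698 m/s².

2.07 m/s²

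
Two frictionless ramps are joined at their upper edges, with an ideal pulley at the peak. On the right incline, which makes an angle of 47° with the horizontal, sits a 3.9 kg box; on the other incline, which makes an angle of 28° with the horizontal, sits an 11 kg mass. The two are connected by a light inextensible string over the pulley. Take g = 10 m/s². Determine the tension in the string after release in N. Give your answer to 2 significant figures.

Resolve each weight along its own incline: the 3.9 kg mass has component 3.9 × 10 × sin 47° = 28.523 N down its slope, and the 11 kg mass has 11 × 10 × sin 28° = 51.642 N down its slope.
The 11 kg side's 51.642 N exceeds the other side's 28.523 N, so that mass slides down and the 3.9 kg mass slides up. Taking that direction as positive, Newton's second law for the whole system gives 51.642 − 28.523 = (3.9 + 11) a, so a = 23.119 / 14.9 = 1.5516 m/s².
For the 3.9 kg mass (up-slope positive): T − 28.523 = 3.9 × 1.5516, so T = 34.574 N.

35 N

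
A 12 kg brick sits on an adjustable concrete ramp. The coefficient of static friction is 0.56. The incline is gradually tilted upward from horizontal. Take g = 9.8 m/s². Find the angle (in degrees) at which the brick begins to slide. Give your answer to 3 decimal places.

29.249°

At the threshold of sliding, static friction is at its maximum μ_s N and exactly balances the weight component along the incline: mg sin θ = μ_s mg cos θ.
Hence tan θ = μ_s = 0.56, so θ = arctan(0.56) = 29.2488°.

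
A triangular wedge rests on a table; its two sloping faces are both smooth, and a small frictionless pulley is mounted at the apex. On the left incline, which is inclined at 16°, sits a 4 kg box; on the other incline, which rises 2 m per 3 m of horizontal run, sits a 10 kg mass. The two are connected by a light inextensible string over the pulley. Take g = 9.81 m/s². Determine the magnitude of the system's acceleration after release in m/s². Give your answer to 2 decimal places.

Resolve each weight along its own incline: the 4 kg mass has component 4 × 9.81 × sin 16° = 10.816 N down its slope, and the 10 kg mass has 10 × 9.81 × sin 33.69° = 54.416 N down its slope.
The 10 kg side's 54.416 N exceeds the other side's 10.816 N, so that mass slides down and the 4 kg mass slides up. Taking that direction as positive, Newton's second law for the whole system gives 54.416 − 10.816 = (4 + 10) a, so a = 43.600 / 14 = 3.1143 m/s².

3.11 m/s²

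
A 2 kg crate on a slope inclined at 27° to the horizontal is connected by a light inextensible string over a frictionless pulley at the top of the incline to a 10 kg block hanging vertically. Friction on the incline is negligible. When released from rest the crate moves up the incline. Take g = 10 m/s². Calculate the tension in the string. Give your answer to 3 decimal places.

24.233 N

For the crate on the incline: the weight component along the slope is m₁g sin 27° = 2 × 10 × 0.4540 = 9.080 N and the normal force is N = m₁g cos 27° = 17.820 N.
Newton's second law for the crate (up-slope positive): T − 9.080 = 2 a. For the hanging block (downward positive): 10 × 10 − T = 10 a.
Adding the two equations eliminates T: 90.920 = 12 a, so a = 7.5767 m/s².
Then from the hanging block's equation, T = 10 × (10 − 7.5767) = 24.233 N.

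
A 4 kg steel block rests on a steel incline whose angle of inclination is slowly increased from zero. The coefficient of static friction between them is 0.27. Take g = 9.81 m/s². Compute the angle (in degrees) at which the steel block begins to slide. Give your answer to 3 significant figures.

15.1°

At the threshold of sliding, static friction is at its maximum μ_s N and exactly balances the weight component along the incline: mg sin θ = μ_s mg cos θ.
Hence tan θ = μ_s = 0.27, so θ = arctan(0.27) = 15.1096°.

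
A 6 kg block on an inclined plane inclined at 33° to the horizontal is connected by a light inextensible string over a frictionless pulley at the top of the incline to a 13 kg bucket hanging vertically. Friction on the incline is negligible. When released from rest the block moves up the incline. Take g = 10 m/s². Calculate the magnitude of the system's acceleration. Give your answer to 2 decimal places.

For the block on the incline: the weight component along the slope is m₁g sin 33° = 6 × 10 × 0.5446 = 32.676 N and the normal force is N = m₁g cos 33° = 50.320 N.
Newton's second law for the block (up-slope positive): T − 32.676 = 6 a. For the hanging bucket (downward positive): 13 × 10 − T = 13 a.
Adding the two equations eliminates T: 97.324 = 19 a, so a = 5.1223 m/s².

5.12 m/s²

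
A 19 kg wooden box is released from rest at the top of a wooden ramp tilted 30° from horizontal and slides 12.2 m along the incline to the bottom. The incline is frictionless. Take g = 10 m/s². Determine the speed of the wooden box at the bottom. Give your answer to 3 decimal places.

The weight component along the incline is mg sin 30° = 95.000 N and the normal force is N = mg cos 30° = 164.545 N.
With no friction, a = g sin 30° = 5.0000 m/s².
Starting from rest over a distance of 12.2 m, v² = 2aL = 2 × 5.0000 × 12.2 = 122.0000, so v = 11.0454 m/s.

11.045 m/s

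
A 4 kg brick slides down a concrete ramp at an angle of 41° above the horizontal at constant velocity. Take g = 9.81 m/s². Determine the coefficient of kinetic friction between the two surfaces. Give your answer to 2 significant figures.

0.87

At constant velocity the net force along the incline is zero: mg sin 41° = μ mg cos 41°.
So μ = tan 41° = 0.6561 / 0.7547 = 0.8694.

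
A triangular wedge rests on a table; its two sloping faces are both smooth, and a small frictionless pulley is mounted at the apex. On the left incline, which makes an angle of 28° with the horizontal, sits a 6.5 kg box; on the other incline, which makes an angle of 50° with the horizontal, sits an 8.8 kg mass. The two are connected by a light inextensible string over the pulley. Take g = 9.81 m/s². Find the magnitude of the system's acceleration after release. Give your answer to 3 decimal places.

Resolve each weight along its own incline: the 6.5 kg mass has component 6.5 × 9.81 × sin 28° = 29.936 N down its slope, and the 8.8 kg mass has 8.8 × 9.81 × sin 50° = 66.131 N down its slope.
The 8.8 kg side's 66.131 N exceeds the other side's 29.936 N, so that mass slides down and the 6.5 kg mass slides up. Taking that direction as positive, Newton's second law for the whole system gives 66.131 − 29.936 = (6.5 + 8.8) a, so a = 36.195 / 15.3 = 2.3657 m/s².

2.366 m/s²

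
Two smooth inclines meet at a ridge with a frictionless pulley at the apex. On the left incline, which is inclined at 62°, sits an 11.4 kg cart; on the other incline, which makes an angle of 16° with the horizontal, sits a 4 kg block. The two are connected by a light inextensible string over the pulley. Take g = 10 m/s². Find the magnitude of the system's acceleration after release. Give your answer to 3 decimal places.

Resolve each weight along its own incline: the 11.4 kg mass has component 11.4 × 10 × sin 62° = 100.656 N down its slope, and the 4 kg mass has 4 × 10 × sin 16° = 11.025 N down its slope.
The 11.4 kg side's 100.656 N exceeds the other side's 11.025 N, so that mass slides down and the 4 kg mass slides up. Taking that direction as positive, Newton's second law for the whole system gives 100.656 − 11.025 = (11.4 + 4) a, so a = 89.631 / 15.4 = 5.8202 m/s².

5.820 m/s²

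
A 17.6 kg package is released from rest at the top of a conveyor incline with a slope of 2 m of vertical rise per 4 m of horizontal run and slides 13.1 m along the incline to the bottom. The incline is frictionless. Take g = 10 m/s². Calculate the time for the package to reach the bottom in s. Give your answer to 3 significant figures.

2.42 s

The weight component along the incline is mg sin 26.57° = 78.710 N and the normal force is N = mg cos 26.57° = 157.419 N.
With no friction, a = g sin 26.57° = 4.4721 m/s².
Starting from rest, L = ½at², so t = √(2L/a) = √(2 × 13.1 / 4.4721) = 2.4204 s.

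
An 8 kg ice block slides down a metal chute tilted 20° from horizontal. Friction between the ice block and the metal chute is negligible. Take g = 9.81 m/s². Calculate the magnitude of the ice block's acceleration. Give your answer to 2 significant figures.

Resolving the weight along the incline: the component pulling the ice block down the slope is mg sin 20° = 8 × 9.81 × 0.3420 = 26.840 N, and the normal force is N = mg cos 20° = 8 × 9.81 × 0.9397 = 73.748 N.
With no friction the net force along the incline is 26.840 N, so a = g sin 20° = 26.840 / 8 = 3.3550 m/s².

3.4 m/s²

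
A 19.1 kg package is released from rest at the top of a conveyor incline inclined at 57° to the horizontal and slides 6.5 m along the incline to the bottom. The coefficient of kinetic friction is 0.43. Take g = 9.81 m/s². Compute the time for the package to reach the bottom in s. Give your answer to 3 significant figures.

1.48 s

The weight component along the incline is mg sin 57° = 157.143 N and the normal force is N = mg cos 57° = 102.050 N.
Friction up the slope is f = μN = 0.43 × 102.050 = 43.881 N, so the net downslope force is 157.143 − 43.881 = 113.262 N and a = 113.262 / 19.1 = 5.9299 m/s².
Starting from rest, L = ½at², so t = √(2L/a) = √(2 × 6.5 / 5.9299) = 1.4806 s.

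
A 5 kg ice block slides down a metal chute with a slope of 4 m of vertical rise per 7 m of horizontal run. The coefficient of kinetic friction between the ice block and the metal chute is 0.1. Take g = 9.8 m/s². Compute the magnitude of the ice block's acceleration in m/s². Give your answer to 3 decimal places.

4.011 m/s²

Resolving the weight along the incline: the component pulling the ice block down the slope is mg sin 29.74° = 5 × 9.8 × 0.4961 = 24.309 N, and the normal force is N = mg cos 29.74° = 5 × 9.8 × 0.8682 = 42.542 N.
Kinetic friction acts up the slope with magnitude f = μN = 0.1 × 42.542 = 4.254 N.
Net force along the incline is 24.309 − 4.254 = 20.055 N, so a = 20.055 / 5 = 4.0110 m/s².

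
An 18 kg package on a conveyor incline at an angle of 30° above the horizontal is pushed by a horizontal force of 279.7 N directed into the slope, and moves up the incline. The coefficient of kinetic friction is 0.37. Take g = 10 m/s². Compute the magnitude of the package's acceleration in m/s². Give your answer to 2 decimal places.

2.38 m/s²

The horizontal push has components F cos 30° = 279.7 × 0.8660 = 242.220 N up the incline and F sin 30° = 279.7 × 0.5000 = 139.850 N pressing into the surface.
The normal force is therefore N = mg cos 30° + F sin 30° = 155.880 + 139.850 = 295.730 N, and kinetic friction down the slope is μN = 0.37 × 295.730 = 109.420 N.
Along the incline: F cos 30° − mg sin 30° − μN = ma, so 242.220 − 90.000 − 109.420 = 18 a, giving a = 2.3778 m/s².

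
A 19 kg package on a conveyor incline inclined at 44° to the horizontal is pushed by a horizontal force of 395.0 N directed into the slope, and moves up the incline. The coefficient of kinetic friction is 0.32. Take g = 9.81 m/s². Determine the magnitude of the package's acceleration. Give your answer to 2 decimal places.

1.26 m/s²

The horizontal push has components F cos 44° = 395.0 × 0.7193 = 284.124 N up the incline and F sin 44° = 395.0 × 0.6947 = 274.406 N pressing into the surface.
The normal force is therefore N = mg cos 44° + F sin 44° = 134.070 + 274.406 = 408.476 N, and kinetic friction down the slope is μN = 0.32 × 408.476 = 130.712 N.
Along the incline: F cos 44° − mg sin 44° − μN = ma, so 284.124 − 129.485 − 130.712 = 19 a, giving a = 1.2593 m/s².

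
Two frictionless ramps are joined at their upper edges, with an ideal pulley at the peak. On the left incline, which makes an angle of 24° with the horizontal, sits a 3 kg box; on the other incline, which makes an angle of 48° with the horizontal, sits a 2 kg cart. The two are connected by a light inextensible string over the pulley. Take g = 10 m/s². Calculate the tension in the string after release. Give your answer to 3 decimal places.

Resolve each weight along its own incline: the 3 kg mass has component 3 × 10 × sin 24° = 12.202 N down its slope, and the 2 kg mass has 2 × 10 × sin 48° = 14.863 N down its slope.
The 2 kg side's 14.863 N exceeds the other side's 12.202 N, so that mass slides down and the 3 kg mass slides up. Taking that direction as positive, Newton's second law for the whole system gives 14.863 − 12.202 = (3 + 2) a, so a = 2.661 / 5 = 0.5322 m/s².
For the 3 kg mass (up-slope positive): T − 12.202 = 3 × 0.5322, so T = 13.799 N.

13.799 N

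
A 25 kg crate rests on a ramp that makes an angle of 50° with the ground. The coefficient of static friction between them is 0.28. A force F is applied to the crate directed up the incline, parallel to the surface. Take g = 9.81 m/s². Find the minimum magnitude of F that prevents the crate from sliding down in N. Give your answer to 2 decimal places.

The normal force is N = mg cos 50° = 157.644 N. With F at its minimum the crate is on the verge of sliding down, so static friction is at its maximum μ_s N = 0.28 × 157.644 = 44.140 N and acts up the slope.
Equilibrium along the incline: F + μ_s N = mg sin 50°, so F = 187.872 − 44.140 = 143.732 N.

143.73 N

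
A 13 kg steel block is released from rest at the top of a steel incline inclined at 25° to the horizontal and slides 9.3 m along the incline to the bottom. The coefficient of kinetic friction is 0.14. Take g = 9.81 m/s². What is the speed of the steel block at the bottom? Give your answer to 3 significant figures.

7.35 m/s

The weight component along the incline is mg sin 25° = 53.897 N and the normal force is N = mg cos 25° = 115.581 N.
Friction up the slope is f = μN = 0.14 × 115.581 = 16.181 N, so the net downslope force is 53.897 − 16.181 = 37.716 N and a = 37.716 / 13 = 2.9012 m/s².
Starting from rest over a distance of 9.3 m, v² = 2aL = 2 × 2.9012 × 9.3 = 53.9623, so v = 7.3459 m/s.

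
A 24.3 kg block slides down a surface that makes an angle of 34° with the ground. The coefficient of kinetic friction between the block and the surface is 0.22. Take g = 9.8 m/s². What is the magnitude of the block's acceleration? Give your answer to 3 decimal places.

3.693 m/s²

Resolving the weight along the incline: the component pulling the block down the slope is mg sin 34° = 24.3 × 9.8 × 0.5592 = 133.168 N, and the normal force is N = mg cos 34° = 24.3 × 9.8 × 0.8290 = 197.418 N.
Kinetic friction acts up the slope with magnitude f = μN = 0.22 × 197.418 = 43.432 N.
Net force along the incline is 133.168 − 43.432 = 89.736 N, so a = 89.736 / 24.3 = 3.6928 m/s².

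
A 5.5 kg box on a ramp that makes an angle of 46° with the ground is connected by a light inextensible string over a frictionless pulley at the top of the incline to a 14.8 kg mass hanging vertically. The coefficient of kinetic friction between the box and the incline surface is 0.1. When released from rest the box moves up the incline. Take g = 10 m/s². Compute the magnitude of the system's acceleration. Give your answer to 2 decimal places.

5.15 m/s²

For the box on the incline: the weight component along the slope is m₁g sin 46° = 5.5 × 10 × 0.7193 = 39.562 N and the normal force is N = m₁g cos 46° = 38.206 N.
Kinetic friction opposes the box's motion up the incline: f = μN = 0.1 × 38.206 = 3.821 N acting down the slope.
Newton's second law for the box (up-slope positive): T − 39.562 − 3.821 = 5.5 a. For the hanging mass (downward positive): 14.8 × 10 − T = 14.8 a.
Adding the two equations eliminates T: 104.617 = 20.3 a, so a = 5.1535 m/s².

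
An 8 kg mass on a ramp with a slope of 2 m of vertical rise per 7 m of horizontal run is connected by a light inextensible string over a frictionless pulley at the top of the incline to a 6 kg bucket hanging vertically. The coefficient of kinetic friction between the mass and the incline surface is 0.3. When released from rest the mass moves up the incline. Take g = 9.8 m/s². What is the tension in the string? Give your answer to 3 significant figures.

52.5 N

For the mass on the incline: the weight component along the slope is m₁g sin 15.95° = 8 × 9.8 × 0.2747 = 21.536 N and the normal force is N = m₁g cos 15.95° = 75.383 N.
Kinetic friction opposes the mass's motion up the incline: f = μN = 0.3 × 75.383 = 22.615 N acting down the slope.
Newton's second law for the mass (up-slope positive): T − 21.536 − 22.615 = 8 a. For the hanging bucket (downward positive): 6 × 9.8 − T = 6 a.
Adding the two equations eliminates T: 14.649 = 14 a, so a = 1.0464 m/s².
Then from the hanging bucket's equation, T = 6 × (9.8 − 1.0464) = 52.522 N.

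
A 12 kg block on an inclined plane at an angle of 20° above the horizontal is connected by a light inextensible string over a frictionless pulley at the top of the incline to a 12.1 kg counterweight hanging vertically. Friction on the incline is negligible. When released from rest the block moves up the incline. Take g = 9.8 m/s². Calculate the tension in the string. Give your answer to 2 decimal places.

For the block on the incline: the weight component along the slope is m₁g sin 20° = 12 × 9.8 × 0.3420 = 40.219 N and the normal force is N = m₁g cos 20° = 110.508 N.
Newton's second law for the block (up-slope positive): T − 40.219 = 12 a. For the hanging counterweight (downward positive): 12.1 × 9.8 − T = 12.1 a.
Adding the two equations eliminates T: 78.361 = 24.1 a, so a = 3.2515 m/s².
Then from the hanging counterweight's equation, T = 12.1 × (9.8 − 3.2515) = 79.237 N.

79.24 N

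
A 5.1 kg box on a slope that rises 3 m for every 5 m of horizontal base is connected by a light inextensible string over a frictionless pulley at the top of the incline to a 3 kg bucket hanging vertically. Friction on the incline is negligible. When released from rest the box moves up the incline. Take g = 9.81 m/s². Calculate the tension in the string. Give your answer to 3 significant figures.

28.1 N

For the box on the incline: the weight component along the slope is m₁g sin 30.96° = 5.1 × 9.81 × 0.5145 = 25.741 N and the normal force is N = m₁g cos 30.96° = 42.901 N.
Newton's second law for the box (up-slope positive): T − 25.741 = 5.1 a. For the hanging bucket (downward positive): 3 × 9.81 − T = 3 a.
Adding the two equations eliminates T: 3.689 = 8.1 a, so a = 0.4554 m/s².
Then from the hanging bucket's equation, T = 3 × (9.81 − 0.4554) = 28.064 N.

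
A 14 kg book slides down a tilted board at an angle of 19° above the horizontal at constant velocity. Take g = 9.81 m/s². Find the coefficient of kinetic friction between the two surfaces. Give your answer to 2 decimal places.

At constant velocity the net force along the incline is zero: mg sin 19° = μ mg cos 19°.
So μ = tan 19° = 0.3256 / 0.9455 = 0.3444.

0.34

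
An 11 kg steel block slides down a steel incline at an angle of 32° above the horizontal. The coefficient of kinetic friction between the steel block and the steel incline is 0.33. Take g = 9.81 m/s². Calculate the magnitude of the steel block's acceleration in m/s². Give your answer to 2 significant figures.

Resolving the weight along the incline: the component pulling the steel block down the slope is mg sin 32° = 11 × 9.81 × 0.5299 = 57.182 N, and the normal force is N = mg cos 32° = 11 × 9.81 × 0.8480 = 91.508 N.
Kinetic friction acts up the slope with magnitude f = μN = 0.33 × 91.508 = 30.198 N.
Net force along the incline is 57.182 − 30.198 = 26.984 N, so a = 26.984 / 11 = 2.4531 m/s².

2.5 m/s²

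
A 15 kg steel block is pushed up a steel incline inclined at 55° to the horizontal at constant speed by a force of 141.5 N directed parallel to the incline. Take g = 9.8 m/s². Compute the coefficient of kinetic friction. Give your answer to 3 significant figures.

0.250

At constant speed ΣF = 0 along the incline. The applied 141.5 N acts up the slope; the weight component mg sin 55° = 120.415 N and kinetic friction μN both act down the slope.
So 141.5 = 120.415 + μ × 84.316, giving μ = (141.5 − 120.415) / 84.316 = 0.2501.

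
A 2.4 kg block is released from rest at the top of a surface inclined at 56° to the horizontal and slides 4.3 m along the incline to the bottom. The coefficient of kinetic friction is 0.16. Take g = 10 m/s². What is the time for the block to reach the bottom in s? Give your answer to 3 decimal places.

1.078 s

The weight component along the incline is mg sin 56° = 19.897 N and the normal force is N = mg cos 56° = 13.421 N.
Friction up the slope is f = μN = 0.16 × 13.421 = 2.147 N, so the net downslope force is 19.897 − 2.147 = 17.750 N and a = 17.750 / 2.4 = 7.3958 m/s².
Starting from rest, L = ½at², so t = √(2L/a) = √(2 × 4.3 / 7.3958) = 1.0783 s.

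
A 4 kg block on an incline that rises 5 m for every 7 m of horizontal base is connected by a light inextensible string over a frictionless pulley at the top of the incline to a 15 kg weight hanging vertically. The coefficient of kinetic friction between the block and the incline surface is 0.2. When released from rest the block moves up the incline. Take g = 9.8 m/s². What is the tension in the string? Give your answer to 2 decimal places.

For the block on the incline: the weight component along the slope is m₁g sin 35.54° = 4 × 9.8 × 0.5812 = 22.783 N and the normal force is N = m₁g cos 35.54° = 31.898 N.
Kinetic friction opposes the block's motion up the incline: f = μN = 0.2 × 31.898 = 6.380 N acting down the slope.
Newton's second law for the block (up-slope positive): T − 22.783 − 6.380 = 4 a. For the hanging weight (downward positive): 15 × 9.8 − T = 15 a.
Adding the two equations eliminates T: 117.837 = 19 a, so a = 6.2019 m/s².
Then from the hanging weight's equation, T = 15 × (9.8 − 6.2019) = 53.972 N.

53.97 N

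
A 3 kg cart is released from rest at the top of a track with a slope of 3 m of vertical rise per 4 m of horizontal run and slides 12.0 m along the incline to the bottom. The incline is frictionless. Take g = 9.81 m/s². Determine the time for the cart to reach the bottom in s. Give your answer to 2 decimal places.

2.02 s

The weight component along the incline is mg sin 36.87° = 17.658 N and the normal force is N = mg cos 36.87° = 23.544 N.
With no friction, a = g sin 36.87° = 5.8860 m/s².
Starting from rest, L = ½at², so t = √(2L/a) = √(2 × 12.0 / 5.8860) = 2.0193 s.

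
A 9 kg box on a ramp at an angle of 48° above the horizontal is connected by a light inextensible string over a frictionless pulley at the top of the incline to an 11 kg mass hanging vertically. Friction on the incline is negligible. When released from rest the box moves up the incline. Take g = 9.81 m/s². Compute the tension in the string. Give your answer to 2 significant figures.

85 N

For the box on the incline: the weight component along the slope is m₁g sin 48° = 9 × 9.81 × 0.7431 = 65.608 N and the normal force is N = m₁g cos 48° = 59.078 N.
Newton's second law for the box (up-slope positive): T − 65.608 = 9 a. For the hanging mass (downward positive): 11 × 9.81 − T = 11 a.
Adding the two equations eliminates T: 42.302 = 20 a, so a = 2.1151 m/s².
Then from the hanging mass's equation, T = 11 × (9.81 − 2.1151) = 84.644 N.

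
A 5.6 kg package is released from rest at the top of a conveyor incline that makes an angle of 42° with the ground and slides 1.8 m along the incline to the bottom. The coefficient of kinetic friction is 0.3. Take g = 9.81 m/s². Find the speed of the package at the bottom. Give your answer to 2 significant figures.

The weight component along the incline is mg sin 42° = 36.759 N and the normal force is N = mg cos 42° = 40.825 N.
Friction up the slope is f = μN = 0.3 × 40.825 = 12.248 N, so the net downslope force is 36.759 − 12.248 = 24.511 N and a = 24.511 / 5.6 = 4.3770 m/s².
Starting from rest over a distance of 1.8 m, v² = 2aL = 2 × 4.3770 × 1.8 = 15.7572, so v = 3.9695 m/s.

4.0 m/s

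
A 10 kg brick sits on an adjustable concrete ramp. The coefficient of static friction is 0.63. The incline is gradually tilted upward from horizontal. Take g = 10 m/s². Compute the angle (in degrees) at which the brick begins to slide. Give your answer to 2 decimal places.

At the threshold of sliding, static friction is at its maximum μ_s N and exactly balances the weight component along the incline: mg sin θ = μ_s mg cos θ.
Hence tan θ = μ_s = 0.63, so θ = arctan(0.63) = 32.2109°.

32.21°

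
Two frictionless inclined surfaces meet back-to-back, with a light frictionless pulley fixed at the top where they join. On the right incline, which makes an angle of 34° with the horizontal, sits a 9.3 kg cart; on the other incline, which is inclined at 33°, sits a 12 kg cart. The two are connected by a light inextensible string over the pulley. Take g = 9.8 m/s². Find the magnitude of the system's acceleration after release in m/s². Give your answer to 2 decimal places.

0.61 m/s²

Resolve each weight along its own incline: the 9.3 kg mass has component 9.3 × 9.8 × sin 34° = 50.965 N down its slope, and the 12 kg mass has 12 × 9.8 × sin 33° = 64.050 N down its slope.
The 12 kg side's 64.050 N exceeds the other side's 50.965 N, so that mass slides down and the 9.3 kg mass slides up. Taking that direction as positive, Newton's second law for the whole system gives 64.050 − 50.965 = (9.3 + 12) a, so a = 13.085 / 21.3 = 0.6143 m/s².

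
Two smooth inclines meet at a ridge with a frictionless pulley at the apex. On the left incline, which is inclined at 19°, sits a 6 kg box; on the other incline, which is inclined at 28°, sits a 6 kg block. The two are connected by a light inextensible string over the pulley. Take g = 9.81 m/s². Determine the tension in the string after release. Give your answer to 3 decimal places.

Resolve each weight along its own incline: the 6 kg mass has component 6 × 9.81 × sin 19° = 19.163 N down its slope, and the 6 kg mass has 6 × 9.81 × sin 28° = 27.633 N down its slope.
The 6 kg side's 27.633 N exceeds the other side's 19.163 N, so that mass slides down and the 6 kg mass slides up. Taking that direction as positive, Newton's second law for the whole system gives 27.633 − 19.163 = (6 + 6) a, so a = 8.470 / 12 = 0.7058 m/s².
For the 6 kg mass (up-slope positive): T − 19.163 = 6 × 0.7058, so T = 23.398 N.

23.398 N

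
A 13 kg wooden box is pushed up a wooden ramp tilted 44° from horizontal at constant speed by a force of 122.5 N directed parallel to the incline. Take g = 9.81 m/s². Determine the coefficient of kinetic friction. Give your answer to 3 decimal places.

At constant speed ΣF = 0 along the incline. The applied 122.5 N acts up the slope; the weight component mg sin 44° = 88.590 N and kinetic friction μN both act down the slope.
So 122.5 = 88.590 + μ × 91.737, giving μ = (122.5 − 88.590) / 91.737 = 0.3696.

0.370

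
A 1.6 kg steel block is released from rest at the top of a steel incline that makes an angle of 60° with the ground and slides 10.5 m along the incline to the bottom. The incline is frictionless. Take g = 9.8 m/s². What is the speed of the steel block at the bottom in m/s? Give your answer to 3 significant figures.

The weight component along the incline is mg sin 60° = 13.579 N and the normal force is N = mg cos 60° = 7.840 N.
With no friction, a = g sin 60° = 8.4870 m/s².
Starting from rest over a distance of 10.5 m, v² = 2aL = 2 × 8.4870 × 10.5 = 178.2270, so v = 13.3502 m/s.

13.4 m/s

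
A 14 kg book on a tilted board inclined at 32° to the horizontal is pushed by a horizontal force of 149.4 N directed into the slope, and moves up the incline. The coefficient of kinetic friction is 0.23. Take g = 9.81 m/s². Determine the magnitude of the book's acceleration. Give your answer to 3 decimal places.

The horizontal push has components F cos 32° = 149.4 × 0.8480 = 126.691 N up the incline and F sin 32° = 149.4 × 0.5299 = 79.167 N pressing into the surface.
The normal force is therefore N = mg cos 32° + F sin 32° = 116.464 + 79.167 = 195.631 N, and kinetic friction down the slope is μN = 0.23 × 195.631 = 44.995 N.
Along the incline: F cos 32° − mg sin 32° − μN = ma, so 126.691 − 72.776 − 44.995 = 14 a, giving a = 0.6371 m/s².

0.637 m/s²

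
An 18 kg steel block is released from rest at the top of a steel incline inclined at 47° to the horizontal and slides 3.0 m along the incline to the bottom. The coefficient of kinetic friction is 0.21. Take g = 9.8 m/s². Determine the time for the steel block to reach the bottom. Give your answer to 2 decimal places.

1.02 s

The weight component along the incline is mg sin 47° = 129.011 N and the normal force is N = mg cos 47° = 120.305 N.
Friction up the slope is f = μN = 0.21 × 120.305 = 25.264 N, so the net downslope force is 129.011 − 25.264 = 103.747 N and a = 103.747 / 18 = 5.7637 m/s².
Starting from rest, L = ½at², so t = √(2L/a) = √(2 × 3.0 / 5.7637) = 1.0203 s.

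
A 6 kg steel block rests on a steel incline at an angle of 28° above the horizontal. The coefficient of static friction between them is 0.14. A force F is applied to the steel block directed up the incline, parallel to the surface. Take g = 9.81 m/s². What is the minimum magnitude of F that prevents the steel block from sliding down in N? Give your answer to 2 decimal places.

The normal force is N = mg cos 28° = 51.970 N. With F at its minimum the steel block is on the verge of sliding down, so static friction is at its maximum μ_s N = 0.14 × 51.970 = 7.276 N and acts up the slope.
Equilibrium along the incline: F + μ_s N = mg sin 28°, so F = 27.633 − 7.276 = 20.357 N.

20.36 N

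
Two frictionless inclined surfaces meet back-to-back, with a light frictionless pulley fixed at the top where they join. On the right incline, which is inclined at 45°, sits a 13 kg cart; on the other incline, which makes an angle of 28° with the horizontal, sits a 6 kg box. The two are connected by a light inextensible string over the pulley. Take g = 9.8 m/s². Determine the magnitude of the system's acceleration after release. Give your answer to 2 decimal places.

3.29 m/s²

Resolve each weight along its own incline: the 13 kg mass has component 13 × 9.8 × sin 45° = 90.085 N down its slope, and the 6 kg mass has 6 × 9.8 × sin 28° = 27.605 N down its slope.
The 13 kg side's 90.085 N exceeds the other side's 27.605 N, so that mass slides down and the 6 kg mass slides up. Taking that direction as positive, Newton's second law for the whole system gives 90.085 − 27.605 = (13 + 6) a, so a = 62.480 / 19 = 3.2884 m/s².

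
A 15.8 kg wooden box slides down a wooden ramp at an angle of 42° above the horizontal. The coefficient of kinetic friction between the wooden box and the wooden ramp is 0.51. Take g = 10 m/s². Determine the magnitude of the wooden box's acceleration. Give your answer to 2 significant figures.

2.9 m/s²

Resolving the weight along the incline: the component pulling the wooden box down the slope is mg sin 42° = 15.8 × 10 × 0.6691 = 105.718 N, and the normal force is N = mg cos 42° = 15.8 × 10 × 0.7431 = 117.410 N.
Kinetic friction acts up the slope with magnitude f = μN = 0.51 × 117.410 = 59.879 N.
Net force along the incline is 105.718 − 59.879 = 45.839 N, so a = 45.839 / 15.8 = 2.9012 m/s².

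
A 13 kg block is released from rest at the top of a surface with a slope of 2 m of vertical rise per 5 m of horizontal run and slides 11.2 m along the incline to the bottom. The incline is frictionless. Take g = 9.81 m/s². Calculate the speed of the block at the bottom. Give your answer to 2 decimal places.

9.03 m/s

The weight component along the incline is mg sin 21.80° = 47.363 N and the normal force is N = mg cos 21.80° = 118.409 N.
With no friction, a = g sin 21.80° = 3.6433 m/s².
Starting from rest over a distance of 11.2 m, v² = 2aL = 2 × 3.6433 × 11.2 = 81.6099, so v = 9.0338 m/s.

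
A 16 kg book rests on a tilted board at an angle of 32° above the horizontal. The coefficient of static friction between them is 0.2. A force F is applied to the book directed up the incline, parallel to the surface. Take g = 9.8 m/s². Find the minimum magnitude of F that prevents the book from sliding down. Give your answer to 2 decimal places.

The normal force is N = mg cos 32° = 132.974 N. With F at its minimum the book is on the verge of sliding down, so static friction is at its maximum μ_s N = 0.2 × 132.974 = 26.595 N and acts up the slope.
Equilibrium along the incline: F + μ_s N = mg sin 32°, so F = 83.091 − 26.595 = 56.496 N.

56.50 N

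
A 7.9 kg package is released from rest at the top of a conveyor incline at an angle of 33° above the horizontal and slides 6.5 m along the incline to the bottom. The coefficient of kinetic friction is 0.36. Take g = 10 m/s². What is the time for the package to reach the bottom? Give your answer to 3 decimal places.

The weight component along the incline is mg sin 33° = 43.026 N and the normal force is N = mg cos 33° = 66.255 N.
Friction up the slope is f = μN = 0.36 × 66.255 = 23.852 N, so the net downslope force is 43.026 − 23.852 = 19.174 N and a = 19.174 / 7.9 = 2.4271 m/s².
Starting from rest, L = ½at², so t = √(2L/a) = √(2 × 6.5 / 2.4271) = 2.3143 s.

2.314 s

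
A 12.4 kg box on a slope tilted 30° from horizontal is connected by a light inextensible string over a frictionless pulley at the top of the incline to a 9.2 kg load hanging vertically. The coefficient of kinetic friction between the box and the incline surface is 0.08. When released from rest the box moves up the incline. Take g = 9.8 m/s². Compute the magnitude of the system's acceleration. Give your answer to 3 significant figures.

For the box on the incline: the weight component along the slope is m₁g sin 30° = 12.4 × 9.8 × 0.5000 = 60.760 N and the normal force is N = m₁g cos 30° = 105.239 N.
Kinetic friction opposes the box's motion up the incline: f = μN = 0.08 × 105.239 = 8.419 N acting down the slope.
Newton's second law for the box (up-slope positive): T − 60.760 − 8.419 = 12.4 a. For the hanging load (downward positive): 9.2 × 9.8 − T = 9.2 a.
Adding the two equations eliminates T: 20.981 = 21.6 a, so a = 0.9713 m/s².

0.971 m/s²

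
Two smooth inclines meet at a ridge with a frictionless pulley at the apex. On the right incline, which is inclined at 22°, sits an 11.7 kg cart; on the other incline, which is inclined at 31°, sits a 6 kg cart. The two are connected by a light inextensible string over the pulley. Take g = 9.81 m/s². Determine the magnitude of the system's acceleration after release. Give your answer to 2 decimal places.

0.72 m/s²

Resolve each weight along its own incline: the 11.7 kg mass has component 11.7 × 9.81 × sin 22° = 42.996 N down its slope, and the 6 kg mass has 6 × 9.81 × sin 31° = 30.315 N down its slope.
The 11.7 kg side's 42.996 N exceeds the other side's 30.315 N, so that mass slides down and the 6 kg mass slides up. Taking that direction as positive, Newton's second law for the whole system gives 42.996 − 30.315 = (11.7 + 6) a, so a = 12.681 / 17.7 = 0.7164 m/s².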